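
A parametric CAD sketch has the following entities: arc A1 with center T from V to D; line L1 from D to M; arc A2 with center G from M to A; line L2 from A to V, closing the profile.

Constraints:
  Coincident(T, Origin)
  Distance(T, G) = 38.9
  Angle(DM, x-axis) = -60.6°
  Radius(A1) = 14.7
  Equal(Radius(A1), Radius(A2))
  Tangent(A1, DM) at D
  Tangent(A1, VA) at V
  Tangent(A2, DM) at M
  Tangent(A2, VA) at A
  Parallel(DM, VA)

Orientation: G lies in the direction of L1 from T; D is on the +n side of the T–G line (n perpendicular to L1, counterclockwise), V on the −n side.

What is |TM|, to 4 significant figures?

41.58

Tangency of A1 to both parallel lines with radius 14.7 puts D and V at T ± 14.7·n: D = (12.81, 7.216), V = (-12.81, -7.216). Equal radii place M and A the same way about G: M = G + 14.7·n = (31.90, -26.67), A = G − 14.7·n = (6.289, -41.11). Then |TM| = |M − T| = 41.58.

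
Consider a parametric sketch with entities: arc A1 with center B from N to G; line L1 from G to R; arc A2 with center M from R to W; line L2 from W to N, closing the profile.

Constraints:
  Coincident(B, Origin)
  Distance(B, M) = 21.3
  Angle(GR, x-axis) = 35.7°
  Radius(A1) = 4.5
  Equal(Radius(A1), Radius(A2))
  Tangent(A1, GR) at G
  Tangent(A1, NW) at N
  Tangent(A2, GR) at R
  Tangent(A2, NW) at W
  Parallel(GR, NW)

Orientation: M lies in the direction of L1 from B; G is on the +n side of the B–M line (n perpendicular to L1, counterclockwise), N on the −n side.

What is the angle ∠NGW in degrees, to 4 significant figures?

67.09°

The slot axis is L1's direction at 35.7°, so u = (cos 35.7°, sin 35.7°) = (0.8121, 0.5835) and n = (−sin 35.7°, cos 35.7°) = (-0.5835, 0.8121). B is at the origin and M lies 21.3 along u from B, so M = 21.3·u = (17.30, 12.43). Tangency of A1 to both parallel lines with radius 4.5 puts G and N at B ± 4.5·n: G = (-2.626, 3.654), N = (2.626, -3.654). Equal radii place R and W the same way about M: R = M + 4.5·n = (14.67, 16.08), W = M − 4.5·n = (19.92, 8.775). Then cos ∠NGW = GN·GW / (|GN||GW|), giving 67.09°.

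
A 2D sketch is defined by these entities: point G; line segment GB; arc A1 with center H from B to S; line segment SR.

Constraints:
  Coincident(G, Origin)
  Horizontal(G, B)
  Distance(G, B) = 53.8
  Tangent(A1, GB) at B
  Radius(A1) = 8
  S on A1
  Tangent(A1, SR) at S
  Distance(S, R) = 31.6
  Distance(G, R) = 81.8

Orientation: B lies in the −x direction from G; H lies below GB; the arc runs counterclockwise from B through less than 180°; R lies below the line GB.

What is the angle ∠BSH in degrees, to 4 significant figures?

58.09°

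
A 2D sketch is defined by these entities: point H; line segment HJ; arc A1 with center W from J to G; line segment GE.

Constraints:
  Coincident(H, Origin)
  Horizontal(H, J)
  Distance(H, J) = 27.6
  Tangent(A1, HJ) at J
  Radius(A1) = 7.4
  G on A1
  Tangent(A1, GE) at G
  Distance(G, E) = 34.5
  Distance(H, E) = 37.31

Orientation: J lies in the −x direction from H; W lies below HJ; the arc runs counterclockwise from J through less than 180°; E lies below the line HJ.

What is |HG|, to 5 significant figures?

35.098

Checks: |WG| = 7.400 ✓; ∠(WG, GE) = 90.00° ✓; |GE| = 34.50 ✓; |HE| = 37.31 ✓.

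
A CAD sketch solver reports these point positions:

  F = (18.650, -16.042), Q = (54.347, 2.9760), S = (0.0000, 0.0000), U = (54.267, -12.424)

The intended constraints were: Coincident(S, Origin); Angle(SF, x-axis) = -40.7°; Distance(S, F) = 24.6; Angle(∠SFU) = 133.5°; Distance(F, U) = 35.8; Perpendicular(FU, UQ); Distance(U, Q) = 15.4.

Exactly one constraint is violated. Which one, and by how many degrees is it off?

Perpendicular(FU, UQ) — off by 6.10°.

S = (0.00, 0.00) ✓; SF at -40.70° ✓; |SF| = 24.60 ✓; ∠SFU = 133.5° ✓; |FU| = 35.80 ✓; ∠(FU, UQ) = 83.90° ✗; |UQ| = 15.40 ✓.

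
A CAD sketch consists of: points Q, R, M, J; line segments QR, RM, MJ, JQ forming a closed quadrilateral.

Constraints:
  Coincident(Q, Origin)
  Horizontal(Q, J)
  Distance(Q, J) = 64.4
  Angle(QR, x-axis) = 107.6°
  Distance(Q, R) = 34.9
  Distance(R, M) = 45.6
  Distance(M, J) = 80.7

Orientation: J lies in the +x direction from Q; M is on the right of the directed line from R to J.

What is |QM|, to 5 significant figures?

19.563

Q is at the origin; Q and J share the same y with |QJ| = 64.4 and J in +x, so J = (64.4, 0). QR runs at 107.6° with |QR| = 34.9, so R = (-10.553, 33.266). M is determined by |RM| = 45.6 and |MJ| = 80.7 together: it lies at the intersection of circle(R, 45.6) and circle(J, 80.7). With |RJ| = 82.003, the foot of the radical line on RJ is 13.972 from R and the perpendicular offset is √(45.6² − 13.972²) = 43.407. Taking the right-of-RJ solution: M = (-15.391, -12.076).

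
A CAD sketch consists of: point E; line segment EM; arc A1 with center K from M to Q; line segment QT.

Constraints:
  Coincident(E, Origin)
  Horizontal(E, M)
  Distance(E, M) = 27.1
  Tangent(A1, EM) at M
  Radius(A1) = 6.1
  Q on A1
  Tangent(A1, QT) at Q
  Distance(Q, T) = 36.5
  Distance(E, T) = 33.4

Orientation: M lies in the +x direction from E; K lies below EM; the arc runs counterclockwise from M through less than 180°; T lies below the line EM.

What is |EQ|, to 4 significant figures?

22.16

E is at the origin; E and M share the same y with |EM| = 27.1 and M on the +x side, so M = (27.10, 0.000). Since A1 is tangent to EM there, KM ⟂ EM, so K = M + (0, -6.1) = (27.10, -6.100). Since KQ ⟂ QT (tangency), |KT| = √(6.1² + 36.5²) = 37.01 regardless of where Q sits on A1. So T lies on both circle(E, 33.4) and circle(K, 37.01); the below-EM intersection is T = (2.048, -33.34). Q is the foot of the tangent from T: Q = (21.99, -2.767).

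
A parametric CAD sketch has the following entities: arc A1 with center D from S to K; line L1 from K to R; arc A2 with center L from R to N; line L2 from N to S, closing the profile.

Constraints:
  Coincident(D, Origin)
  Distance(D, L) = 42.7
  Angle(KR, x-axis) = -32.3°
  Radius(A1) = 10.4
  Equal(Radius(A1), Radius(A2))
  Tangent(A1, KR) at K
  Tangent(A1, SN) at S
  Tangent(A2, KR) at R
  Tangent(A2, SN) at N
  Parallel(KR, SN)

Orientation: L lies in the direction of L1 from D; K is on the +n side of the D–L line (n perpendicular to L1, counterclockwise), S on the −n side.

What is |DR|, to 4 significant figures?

43.95

The slot axis is L1's direction at -32.3°, so u = (cos -32.3°, sin -32.3°) = (0.8453, -0.5344) and n = (−sin -32.3°, cos -32.3°) = (0.5344, 0.8453). D is at the origin and L lies 42.7 along u from D, so L = 42.7·u = (36.09, -22.82). Tangency of A1 to both parallel lines with radius 10.4 puts K and S at D ± 10.4·n: K = (5.557, 8.791), S = (-5.557, -8.791). Equal radii place R and N the same way about L: R = L + 10.4·n = (41.65, -14.03), N = L − 10.4·n = (30.54, -31.61). Then |DR| = |R − D| = 43.95.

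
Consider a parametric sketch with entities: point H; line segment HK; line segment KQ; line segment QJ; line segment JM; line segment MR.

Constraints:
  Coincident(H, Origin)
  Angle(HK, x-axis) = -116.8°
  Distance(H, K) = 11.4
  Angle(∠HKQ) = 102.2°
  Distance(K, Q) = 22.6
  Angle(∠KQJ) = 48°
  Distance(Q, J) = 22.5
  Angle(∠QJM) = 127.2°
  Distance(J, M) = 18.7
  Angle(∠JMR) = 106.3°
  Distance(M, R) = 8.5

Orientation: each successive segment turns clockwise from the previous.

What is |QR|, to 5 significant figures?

36.037

H is at the origin; HK runs at -116.8° with length 11.4, so K = (-5.1400, -10.175). ∠HKQ = 102.2° gives KQ at 165.40° from the x-axis; with |KQ| = 22.6, Q = (-27.010, -4.4787). ∠KQJ = 48.0° gives QJ at 33.400° from the x-axis; with |QJ| = 22.5, J = (-8.2262, 7.9071). ∠QJM = 127.2° gives JM at -19.400° from the x-axis; with |JM| = 18.7, M = (9.4121, 1.6957). ∠JMR = 106.3° gives MR at -93.100° from the x-axis; with |MR| = 8.5, R = (8.9524, -6.7919). Then |QR| = |R − Q| = 36.037.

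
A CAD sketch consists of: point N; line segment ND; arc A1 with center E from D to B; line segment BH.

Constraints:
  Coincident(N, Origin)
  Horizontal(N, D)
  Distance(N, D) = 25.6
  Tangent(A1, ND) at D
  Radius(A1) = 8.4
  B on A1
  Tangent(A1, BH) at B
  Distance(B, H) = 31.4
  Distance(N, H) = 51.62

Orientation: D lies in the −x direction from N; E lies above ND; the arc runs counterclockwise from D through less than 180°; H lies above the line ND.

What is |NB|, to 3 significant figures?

21.9

Checks: N.y = 0.00, D.y = 0.00 ✓; |EB| = 8.400 ✓; ∠(EB, BH) = 90.00° ✓; |BH| = 31.40 ✓; |NH| = 51.62 ✓.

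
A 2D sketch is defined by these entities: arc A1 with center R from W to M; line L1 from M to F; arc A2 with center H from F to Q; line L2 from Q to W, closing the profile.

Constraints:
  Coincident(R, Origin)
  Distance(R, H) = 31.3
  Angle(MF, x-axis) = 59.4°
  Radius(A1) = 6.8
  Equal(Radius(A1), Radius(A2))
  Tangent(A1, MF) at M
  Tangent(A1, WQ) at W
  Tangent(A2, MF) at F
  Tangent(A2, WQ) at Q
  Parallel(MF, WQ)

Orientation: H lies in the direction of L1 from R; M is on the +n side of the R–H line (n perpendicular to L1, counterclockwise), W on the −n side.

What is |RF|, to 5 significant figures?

32.030

The slot axis is L1's direction at 59.4°, so u = (cos 59.4°, sin 59.4°) = (0.50904, 0.86074) and n = (−sin 59.4°, cos 59.4°) = (-0.86074, 0.50904). R is at the origin and H lies 31.3 along u from R, so H = 31.3·u = (15.933, 26.941). Tangency of A1 to both parallel lines with radius 6.8 puts M and W at R ± 6.8·n: M = (-5.8530, 3.4615), W = (5.8530, -3.4615). Equal radii place F and Q the same way about H: F = H + 6.8·n = (10.080, 30.403), Q = H − 6.8·n = (21.786, 23.480). Then |RF| = |F − R| = 32.030.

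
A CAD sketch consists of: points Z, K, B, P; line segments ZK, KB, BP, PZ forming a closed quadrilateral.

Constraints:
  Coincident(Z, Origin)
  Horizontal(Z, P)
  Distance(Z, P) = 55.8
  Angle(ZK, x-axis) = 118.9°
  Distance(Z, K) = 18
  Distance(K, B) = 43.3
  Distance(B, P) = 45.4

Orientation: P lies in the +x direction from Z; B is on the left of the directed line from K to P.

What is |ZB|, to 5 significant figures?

46.928

Checks: |KB| = 43.30 ✓; |BP| = 45.40 ✓.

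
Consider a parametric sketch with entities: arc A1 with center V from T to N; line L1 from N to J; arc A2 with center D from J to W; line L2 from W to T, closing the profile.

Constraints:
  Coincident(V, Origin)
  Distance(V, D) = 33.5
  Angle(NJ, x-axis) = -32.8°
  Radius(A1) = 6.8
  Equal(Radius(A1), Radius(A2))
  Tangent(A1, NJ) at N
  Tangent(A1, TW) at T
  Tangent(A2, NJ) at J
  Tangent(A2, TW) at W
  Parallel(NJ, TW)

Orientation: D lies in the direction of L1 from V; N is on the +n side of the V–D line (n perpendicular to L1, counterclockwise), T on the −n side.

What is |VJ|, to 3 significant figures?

34.2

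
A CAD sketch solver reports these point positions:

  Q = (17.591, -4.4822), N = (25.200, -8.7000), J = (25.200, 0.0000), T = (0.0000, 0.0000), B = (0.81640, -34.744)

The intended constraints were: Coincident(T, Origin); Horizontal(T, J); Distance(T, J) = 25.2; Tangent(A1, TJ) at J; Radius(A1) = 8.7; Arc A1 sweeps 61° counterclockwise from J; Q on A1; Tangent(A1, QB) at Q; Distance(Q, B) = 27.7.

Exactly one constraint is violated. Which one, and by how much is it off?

Distance(Q, B) = 27.7 — off by 6.90.

T = (0.00, 0.00) ✓; T.y = 0.00, J.y = 0.00 ✓; |TJ| = 25.20 ✓; ∠(NJ, JT) = 90.00° ✓; |NJ| = 8.700 ✓; bearing(N→Q) − bearing(N→J) = 61.00° ✓; |NQ| = 8.700 ✓; ∠(NQ, QB) = 90.00° ✓; |QB| = 34.60 ✗.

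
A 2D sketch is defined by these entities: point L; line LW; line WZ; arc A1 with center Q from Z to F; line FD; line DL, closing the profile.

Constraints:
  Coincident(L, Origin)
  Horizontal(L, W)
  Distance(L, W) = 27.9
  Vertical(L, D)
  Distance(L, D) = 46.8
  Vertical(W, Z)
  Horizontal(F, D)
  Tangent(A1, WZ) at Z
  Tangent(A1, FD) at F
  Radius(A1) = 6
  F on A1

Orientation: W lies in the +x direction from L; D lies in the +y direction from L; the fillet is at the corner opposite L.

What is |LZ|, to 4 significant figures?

49.43

L is at the origin; L and W share the same y with |LW| = 27.9 and W on the +x side, so W = (27.90, 0.000). LD is vertical with |LD| = 46.8 and D on the +y side, so D = (0.000, 46.80). The virtual corner opposite L is at (27.90, 46.80). A1 meets WZ tangentially, so QZ is at right angles to WZ and A1 meets FD tangentially, so QF is at right angles to FD, with radius 6.0, so the center Q sits 6.0 in from both sides at Q = (21.90, 40.80). That places the tangent points at Z = (27.90, 40.80) on WZ and F = (21.90, 46.80) on FD. Then |LZ| = |Z − L| = 49.43.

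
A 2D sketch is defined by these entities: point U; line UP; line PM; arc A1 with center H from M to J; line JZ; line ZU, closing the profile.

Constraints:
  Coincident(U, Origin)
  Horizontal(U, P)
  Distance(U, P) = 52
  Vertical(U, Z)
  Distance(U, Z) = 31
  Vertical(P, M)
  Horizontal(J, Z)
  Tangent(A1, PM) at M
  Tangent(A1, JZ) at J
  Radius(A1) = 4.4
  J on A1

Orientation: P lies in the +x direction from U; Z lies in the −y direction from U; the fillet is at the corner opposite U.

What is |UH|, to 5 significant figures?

54.528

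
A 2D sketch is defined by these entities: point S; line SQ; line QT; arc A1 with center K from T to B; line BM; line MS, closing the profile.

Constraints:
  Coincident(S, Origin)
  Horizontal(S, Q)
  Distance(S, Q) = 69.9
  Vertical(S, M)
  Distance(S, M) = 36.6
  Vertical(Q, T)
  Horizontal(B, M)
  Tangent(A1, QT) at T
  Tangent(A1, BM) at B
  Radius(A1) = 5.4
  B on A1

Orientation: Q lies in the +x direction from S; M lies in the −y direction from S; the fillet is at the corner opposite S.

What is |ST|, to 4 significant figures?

76.55

The virtual corner opposite S is at (69.90, -36.60). A1 meets QT tangentially, so KT is at right angles to QT and since A1 is tangent to BM there, KB ⟂ BM, with radius 5.4, so the center K sits 5.4 in from both sides at K = (64.50, -31.20). That places the tangent points at T = (69.90, -31.20) on QT and B = (64.50, -36.60) on BM. Then |ST| = |T − S| = 76.55.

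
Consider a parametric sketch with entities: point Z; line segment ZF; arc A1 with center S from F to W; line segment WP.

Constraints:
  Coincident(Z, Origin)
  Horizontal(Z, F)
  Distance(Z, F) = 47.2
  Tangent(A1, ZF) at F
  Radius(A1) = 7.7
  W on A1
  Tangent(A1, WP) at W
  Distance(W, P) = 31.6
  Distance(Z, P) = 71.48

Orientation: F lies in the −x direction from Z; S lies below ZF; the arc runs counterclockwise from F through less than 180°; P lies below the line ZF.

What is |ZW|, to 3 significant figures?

55.1

Z is at the origin; Z and F share the same y with |ZF| = 47.2 and F on the −x side, so F = (-47.2, 0.00). The tangent condition forces SF to be normal to ZF, so S = F + (0, -7.7) = (-47.2, -7.70). Since SW ⟂ WP (tangency), |SP| = √(7.7² + 31.6²) = 32.5 regardless of where W sits on A1. So P lies on both circle(Z, 71.48) and circle(S, 32.5); the below-ZF intersection is P = (-61.1, -37.1). W is the foot of the tangent from P: W = (-54.7, -6.15).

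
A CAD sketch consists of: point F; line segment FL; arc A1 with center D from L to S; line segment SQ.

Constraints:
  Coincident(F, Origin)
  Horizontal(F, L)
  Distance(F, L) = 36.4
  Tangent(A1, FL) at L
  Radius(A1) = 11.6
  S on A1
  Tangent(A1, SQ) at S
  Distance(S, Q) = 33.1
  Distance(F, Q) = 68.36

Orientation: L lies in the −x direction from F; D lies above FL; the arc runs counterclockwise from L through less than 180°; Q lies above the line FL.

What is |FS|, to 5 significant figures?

35.334

Checks: |DS| = 11.60 ✓; ∠(DS, SQ) = 90.00° ✓; |SQ| = 33.10 ✓; |FQ| = 68.36 ✓.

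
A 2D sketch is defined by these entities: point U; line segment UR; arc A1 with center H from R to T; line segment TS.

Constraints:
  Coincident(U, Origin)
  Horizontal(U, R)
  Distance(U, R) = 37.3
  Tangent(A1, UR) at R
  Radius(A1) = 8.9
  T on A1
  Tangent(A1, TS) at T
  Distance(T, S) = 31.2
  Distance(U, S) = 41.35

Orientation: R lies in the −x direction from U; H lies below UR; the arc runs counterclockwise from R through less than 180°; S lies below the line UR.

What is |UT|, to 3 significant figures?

45.9

Checks: ∠(HR, RU) = 90.00° ✓; |HT| = 8.900 ✓; ∠(HT, TS) = 90.00° ✓; |TS| = 31.20 ✓; |US| = 41.35 ✓.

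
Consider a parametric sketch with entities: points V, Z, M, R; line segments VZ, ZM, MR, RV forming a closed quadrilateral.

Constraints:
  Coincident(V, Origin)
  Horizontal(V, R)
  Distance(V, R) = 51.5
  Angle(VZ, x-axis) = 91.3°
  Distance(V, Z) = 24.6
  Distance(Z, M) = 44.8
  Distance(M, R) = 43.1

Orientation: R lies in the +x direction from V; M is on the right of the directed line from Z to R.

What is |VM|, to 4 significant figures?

22.12

V is at the origin; V and R share the same y with |VR| = 51.5 and R in +x, so R = (51.5, 0). VZ runs at 91.3° with |VZ| = 24.6, so Z = (-0.5581, 24.59). M is determined by |ZM| = 44.8 and |MR| = 43.1 together: it lies at the intersection of circle(Z, 44.8) and circle(R, 43.1). With |ZR| = 57.58, the foot of the radical line on ZR is 30.09 from Z and the perpendicular offset is √(44.8² − 30.09²) = 33.20. Taking the right-of-ZR solution: M = (12.46, -18.27).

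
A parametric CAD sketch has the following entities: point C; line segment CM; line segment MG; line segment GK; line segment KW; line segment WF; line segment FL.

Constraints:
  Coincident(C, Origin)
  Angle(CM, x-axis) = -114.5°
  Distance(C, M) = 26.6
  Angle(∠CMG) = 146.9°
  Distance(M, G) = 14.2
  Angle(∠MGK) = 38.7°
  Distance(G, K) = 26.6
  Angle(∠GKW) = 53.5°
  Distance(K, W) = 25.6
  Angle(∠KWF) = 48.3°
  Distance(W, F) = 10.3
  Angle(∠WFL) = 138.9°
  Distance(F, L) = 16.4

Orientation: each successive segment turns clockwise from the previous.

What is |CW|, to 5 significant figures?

27.720

C is at the origin; CM runs at -114.5° with length 26.6, so M = (-11.031, -24.205). ∠CMG = 146.9° gives MG at -147.60° from the x-axis; with |MG| = 14.2, G = (-23.020, -31.814). ∠MGK = 38.7° gives GK at 71.100° from the x-axis; with |GK| = 26.6, K = (-14.404, -6.6478). ∠GKW = 53.5° gives KW at -55.400° from the x-axis; with |KW| = 25.6, W = (0.13271, -27.720). Then |CW| = |W − C| = 27.720.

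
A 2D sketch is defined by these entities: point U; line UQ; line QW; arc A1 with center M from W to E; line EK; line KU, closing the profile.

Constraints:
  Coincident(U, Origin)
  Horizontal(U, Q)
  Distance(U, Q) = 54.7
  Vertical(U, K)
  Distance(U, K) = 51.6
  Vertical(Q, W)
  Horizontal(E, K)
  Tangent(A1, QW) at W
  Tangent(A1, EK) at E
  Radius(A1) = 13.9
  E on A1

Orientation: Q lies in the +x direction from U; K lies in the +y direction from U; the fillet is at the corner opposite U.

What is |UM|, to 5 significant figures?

55.551

U is at the origin; UQ is horizontal with |UQ| = 54.7 and Q on the +x side, so Q = (54.700, 0.0000). UK is vertical with |UK| = 51.6 and K on the +y side, so K = (0.0000, 51.600). The virtual corner opposite U is at (54.700, 51.600). A1 meets QW tangentially, so MW is at right angles to QW and A1 meets EK tangentially, so ME is at right angles to EK, with radius 13.9, so the center M sits 13.9 in from both sides at M = (40.800, 37.700). Then |UM| = |M − U| = 55.551.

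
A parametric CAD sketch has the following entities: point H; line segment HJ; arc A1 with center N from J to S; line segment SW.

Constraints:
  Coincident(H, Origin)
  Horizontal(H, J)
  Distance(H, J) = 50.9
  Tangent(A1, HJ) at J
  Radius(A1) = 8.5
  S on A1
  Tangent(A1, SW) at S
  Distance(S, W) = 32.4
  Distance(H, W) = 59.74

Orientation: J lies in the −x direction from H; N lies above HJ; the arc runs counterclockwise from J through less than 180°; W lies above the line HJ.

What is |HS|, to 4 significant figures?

43.30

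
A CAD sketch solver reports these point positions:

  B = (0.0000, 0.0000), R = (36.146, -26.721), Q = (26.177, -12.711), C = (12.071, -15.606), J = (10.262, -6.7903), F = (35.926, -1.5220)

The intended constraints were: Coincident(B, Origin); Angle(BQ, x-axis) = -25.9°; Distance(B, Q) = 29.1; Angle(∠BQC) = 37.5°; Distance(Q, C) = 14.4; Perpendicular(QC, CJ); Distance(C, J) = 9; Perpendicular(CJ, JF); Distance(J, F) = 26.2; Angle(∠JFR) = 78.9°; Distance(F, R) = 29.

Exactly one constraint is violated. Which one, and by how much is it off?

Distance(F, R) = 29 — off by 3.80.

B = (0.00, 0.00) ✓; BQ at -25.90° ✓; |BQ| = 29.10 ✓; ∠BQC = 37.50° ✓; |QC| = 14.40 ✓; ∠(QC, CJ) = 90.00° ✓; |CJ| = 8.999 ✓; ∠(CJ, JF) = 90.00° ✓; |JF| = 26.20 ✓; ∠JFR = 78.90° ✓; |FR| = 25.20 ✗.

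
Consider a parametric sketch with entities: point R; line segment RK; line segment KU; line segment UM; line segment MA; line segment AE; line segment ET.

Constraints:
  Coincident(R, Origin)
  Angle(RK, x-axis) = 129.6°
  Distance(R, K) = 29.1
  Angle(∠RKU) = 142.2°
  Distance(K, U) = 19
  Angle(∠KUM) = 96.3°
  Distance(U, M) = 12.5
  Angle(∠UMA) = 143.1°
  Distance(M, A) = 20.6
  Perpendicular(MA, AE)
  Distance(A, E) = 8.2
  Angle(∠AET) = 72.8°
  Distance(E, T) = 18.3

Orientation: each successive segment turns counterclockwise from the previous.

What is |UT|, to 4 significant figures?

13.94

MA ⟂ AE, so AE runs at 18.00°; with |AE| = 8.2, E = (-26.98, -2.317). ∠AET = 72.8° gives ET at 125.2° from the x-axis; with |ET| = 18.3, T = (-37.52, 12.64). Then |UT| = |T − U| = 13.94.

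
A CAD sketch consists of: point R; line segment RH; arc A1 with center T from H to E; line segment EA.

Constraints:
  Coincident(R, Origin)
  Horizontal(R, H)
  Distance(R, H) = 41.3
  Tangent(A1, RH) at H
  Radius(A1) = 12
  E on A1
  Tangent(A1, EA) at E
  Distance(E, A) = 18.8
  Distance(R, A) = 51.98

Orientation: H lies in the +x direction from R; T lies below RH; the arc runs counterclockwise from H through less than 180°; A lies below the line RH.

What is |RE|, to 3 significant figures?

35.2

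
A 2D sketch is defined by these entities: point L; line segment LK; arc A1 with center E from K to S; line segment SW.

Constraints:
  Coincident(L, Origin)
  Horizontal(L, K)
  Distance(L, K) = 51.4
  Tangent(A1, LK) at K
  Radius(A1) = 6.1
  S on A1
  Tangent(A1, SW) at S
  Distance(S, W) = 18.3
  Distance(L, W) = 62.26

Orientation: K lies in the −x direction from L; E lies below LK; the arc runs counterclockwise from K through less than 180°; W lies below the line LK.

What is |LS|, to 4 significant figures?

57.83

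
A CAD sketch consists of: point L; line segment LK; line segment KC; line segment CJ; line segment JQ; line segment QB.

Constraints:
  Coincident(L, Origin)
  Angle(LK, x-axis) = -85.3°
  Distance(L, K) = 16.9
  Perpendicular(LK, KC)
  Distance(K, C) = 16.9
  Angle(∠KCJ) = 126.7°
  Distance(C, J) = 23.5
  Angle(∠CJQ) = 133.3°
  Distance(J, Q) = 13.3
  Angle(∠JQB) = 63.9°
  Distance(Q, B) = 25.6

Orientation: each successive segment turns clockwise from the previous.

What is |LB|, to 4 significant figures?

7.950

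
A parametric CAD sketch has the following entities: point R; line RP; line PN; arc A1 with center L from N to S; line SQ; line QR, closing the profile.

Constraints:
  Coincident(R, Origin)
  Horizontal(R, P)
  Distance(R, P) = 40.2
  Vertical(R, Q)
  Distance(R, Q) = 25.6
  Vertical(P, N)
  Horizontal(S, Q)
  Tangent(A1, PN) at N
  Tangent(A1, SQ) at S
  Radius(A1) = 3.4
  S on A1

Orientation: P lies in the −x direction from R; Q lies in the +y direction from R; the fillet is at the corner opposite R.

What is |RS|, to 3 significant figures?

44.8

R is at the origin; RP is horizontal with |RP| = 40.2 and P on the −x side, so P = (-40.2, 0.00). R and Q share the same x with |RQ| = 25.6 and Q on the +y side, so Q = (0.00, 25.6). The virtual corner opposite R is at (-40.2, 25.6). Tangency of A1 to PN means the radius LN is perpendicular to PN and tangency of A1 to SQ means the radius LS is perpendicular to SQ, with radius 3.4, so the center L sits 3.4 in from both sides at L = (-36.8, 22.2). That places the tangent points at N = (-40.2, 22.2) on PN and S = (-36.8, 25.6) on SQ. Then |RS| = |S − R| = 44.8.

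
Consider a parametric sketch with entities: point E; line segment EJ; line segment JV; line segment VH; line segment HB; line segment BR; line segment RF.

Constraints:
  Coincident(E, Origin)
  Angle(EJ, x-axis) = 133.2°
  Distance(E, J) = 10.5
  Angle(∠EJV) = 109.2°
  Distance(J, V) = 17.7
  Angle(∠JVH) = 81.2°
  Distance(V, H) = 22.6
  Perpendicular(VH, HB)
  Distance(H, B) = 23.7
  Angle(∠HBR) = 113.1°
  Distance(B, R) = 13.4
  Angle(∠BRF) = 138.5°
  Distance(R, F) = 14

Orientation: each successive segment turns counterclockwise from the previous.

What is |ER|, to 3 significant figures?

9.96

E is at the origin; EJ runs at 133.2° with length 10.5, so J = (-7.19, 7.65). ∠EJV = 109.2° gives JV at -156° from the x-axis; with |JV| = 17.7, V = (-23.4, 0.455). ∠JVH = 81.2° gives VH at -57.2° from the x-axis; with |VH| = 22.6, H = (-11.1, -18.5). VH ⟂ HB, so HB runs at 32.8°; with |HB| = 23.7, B = (8.81, -5.70). ∠HBR = 113.1° gives BR at 99.7° from the x-axis; with |BR| = 13.4, R = (6.55, 7.51). Then |ER| = |R − E| = 9.96.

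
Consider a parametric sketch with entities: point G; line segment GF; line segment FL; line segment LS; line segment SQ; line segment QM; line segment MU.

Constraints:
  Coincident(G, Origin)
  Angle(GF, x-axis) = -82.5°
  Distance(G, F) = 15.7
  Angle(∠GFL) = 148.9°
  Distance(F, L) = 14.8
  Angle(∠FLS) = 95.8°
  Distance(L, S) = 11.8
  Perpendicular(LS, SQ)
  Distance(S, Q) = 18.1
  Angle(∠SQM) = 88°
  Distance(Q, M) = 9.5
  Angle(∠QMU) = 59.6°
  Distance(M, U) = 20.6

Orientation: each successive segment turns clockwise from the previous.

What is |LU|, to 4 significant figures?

13.35

∠SQM = 88.0° gives QM at -19.80° from the x-axis; with |QM| = 9.5, M = (-0.6396, -11.51). ∠QMU = 59.6° gives MU at -140.2° from the x-axis; with |MU| = 20.6, U = (-16.47, -24.69). Then |LU| = |U − L| = 13.35.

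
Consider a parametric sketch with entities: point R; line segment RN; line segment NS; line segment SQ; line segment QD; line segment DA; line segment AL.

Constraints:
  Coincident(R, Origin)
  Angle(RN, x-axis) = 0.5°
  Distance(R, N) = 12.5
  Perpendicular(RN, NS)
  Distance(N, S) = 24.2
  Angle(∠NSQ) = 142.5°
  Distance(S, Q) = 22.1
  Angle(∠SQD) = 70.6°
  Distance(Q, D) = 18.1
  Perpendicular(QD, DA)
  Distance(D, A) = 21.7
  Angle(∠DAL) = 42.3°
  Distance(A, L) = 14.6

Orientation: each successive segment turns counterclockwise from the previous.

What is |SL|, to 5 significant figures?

9.9875

R is at the origin; RN runs at 0.5° with length 12.5, so N = (12.500, 0.10908). RN ⟂ NS, so NS runs at 90.500°; with |NS| = 24.2, S = (12.288, 24.308). ∠NSQ = 142.5° gives SQ at 128.00° from the x-axis; with |SQ| = 22.1, Q = (-1.3178, 41.723). ∠SQD = 70.6° gives QD at -122.60° from the x-axis; with |QD| = 18.1, D = (-11.070, 26.475). QD ⟂ DA, so DA runs at -32.600°; with |DA| = 21.7, A = (7.2117, 14.783). ∠DAL = 42.3° gives AL at 105.10° from the x-axis; with |AL| = 14.6, L = (3.4083, 28.879). Then |SL| = |L − S| = 9.9875.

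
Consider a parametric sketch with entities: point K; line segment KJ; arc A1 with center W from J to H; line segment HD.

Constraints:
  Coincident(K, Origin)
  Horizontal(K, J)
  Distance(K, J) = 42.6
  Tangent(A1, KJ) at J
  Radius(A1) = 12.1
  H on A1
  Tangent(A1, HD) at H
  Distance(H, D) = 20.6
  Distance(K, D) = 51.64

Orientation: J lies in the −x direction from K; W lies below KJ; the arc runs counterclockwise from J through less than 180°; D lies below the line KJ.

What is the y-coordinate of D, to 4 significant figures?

-35.45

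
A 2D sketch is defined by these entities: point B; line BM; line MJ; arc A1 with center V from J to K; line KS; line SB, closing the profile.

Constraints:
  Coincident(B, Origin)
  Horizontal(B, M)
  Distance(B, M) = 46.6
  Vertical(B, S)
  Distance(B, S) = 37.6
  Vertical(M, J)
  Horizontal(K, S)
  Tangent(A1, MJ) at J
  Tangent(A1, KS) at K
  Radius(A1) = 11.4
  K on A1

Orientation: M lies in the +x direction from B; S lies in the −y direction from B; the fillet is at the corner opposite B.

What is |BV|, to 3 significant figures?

43.9

BS is vertical with |BS| = 37.6 and S on the −y side, so S = (0.00, -37.6). The virtual corner opposite B is at (46.6, -37.6). The tangent condition forces VJ to be normal to MJ and A1 meets KS tangentially, so VK is at right angles to KS, with radius 11.4, so the center V sits 11.4 in from both sides at V = (35.2, -26.2). Then |BV| = |V − B| = 43.9.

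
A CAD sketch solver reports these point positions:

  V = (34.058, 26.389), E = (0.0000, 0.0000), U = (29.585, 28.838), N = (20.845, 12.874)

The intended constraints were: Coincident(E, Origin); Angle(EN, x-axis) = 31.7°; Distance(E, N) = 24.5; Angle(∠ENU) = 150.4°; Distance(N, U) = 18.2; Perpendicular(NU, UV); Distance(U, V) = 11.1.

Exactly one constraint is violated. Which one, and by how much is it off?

Distance(U, V) = 11.1 — off by 6.00.

E = (0.00, 0.00) ✓; EN at 31.70° ✓; |EN| = 24.50 ✓; ∠ENU = 150.4° ✓; |NU| = 18.20 ✓; ∠(NU, UV) = 90.00° ✓; |UV| = 5.100 ✗.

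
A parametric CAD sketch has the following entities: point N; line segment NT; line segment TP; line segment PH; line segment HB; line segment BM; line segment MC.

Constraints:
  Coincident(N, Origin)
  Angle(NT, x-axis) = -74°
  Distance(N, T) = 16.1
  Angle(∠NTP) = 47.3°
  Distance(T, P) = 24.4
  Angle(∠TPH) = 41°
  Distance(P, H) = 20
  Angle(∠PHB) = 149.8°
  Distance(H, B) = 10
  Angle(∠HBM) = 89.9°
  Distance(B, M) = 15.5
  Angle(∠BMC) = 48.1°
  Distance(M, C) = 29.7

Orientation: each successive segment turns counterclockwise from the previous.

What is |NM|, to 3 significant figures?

18.7

∠PHB = 149.8° gives HB at -132° from the x-axis; with |HB| = 10.0, B = (-8.64, -8.13). ∠HBM = 89.9° gives BM at -42.0° from the x-axis; with |BM| = 15.5, M = (2.88, -18.5). Then |NM| = |M − N| = 18.7.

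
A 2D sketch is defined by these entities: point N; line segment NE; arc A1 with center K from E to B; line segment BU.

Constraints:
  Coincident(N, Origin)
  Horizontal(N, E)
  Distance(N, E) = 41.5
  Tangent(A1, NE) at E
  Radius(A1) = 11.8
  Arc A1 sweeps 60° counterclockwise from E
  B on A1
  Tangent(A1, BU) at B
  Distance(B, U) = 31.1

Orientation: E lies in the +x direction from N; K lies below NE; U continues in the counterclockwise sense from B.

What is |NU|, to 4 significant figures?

36.41

N is at the origin; N and E share the same y with |NE| = 41.5 and E on the +x side, so E = (41.50, 0.000). Since A1 is tangent to NE there, KE ⟂ NE, so K = E + (0, -11.8) = (41.50, -11.80). On A1, E sits at bearing 90° from K; a 60° counterclockwise sweep puts B at bearing 150°, so B = K + 11.8·(cos 150°, sin 150°) = (31.28, -5.900). The tangent condition forces KB to be normal to BU, so BU runs along (−sin 150°, cos 150°); with |BU| = 31.1, U = (15.73, -32.83). Then |NU| = |U − N| = 36.41.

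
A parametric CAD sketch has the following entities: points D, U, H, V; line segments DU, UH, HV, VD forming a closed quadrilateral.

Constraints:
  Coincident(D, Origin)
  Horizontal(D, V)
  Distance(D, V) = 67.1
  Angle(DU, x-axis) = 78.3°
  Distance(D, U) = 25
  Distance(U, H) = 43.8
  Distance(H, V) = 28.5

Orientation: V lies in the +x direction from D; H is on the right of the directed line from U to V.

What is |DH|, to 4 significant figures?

38.96

D is at the origin; D and V share the same y with |DV| = 67.1 and V in +x, so V = (67.1, 0). DU runs at 78.3° with |DU| = 25.0, so U = (5.070, 24.48). H is determined by |UH| = 43.8 and |HV| = 28.5 together: it lies at the intersection of circle(U, 43.8) and circle(V, 28.5). With |UV| = 66.69, the foot of the radical line on UV is 41.64 from U and the perpendicular offset is √(43.8² − 41.64²) = 13.59. Taking the right-of-UV solution: H = (38.81, -3.449).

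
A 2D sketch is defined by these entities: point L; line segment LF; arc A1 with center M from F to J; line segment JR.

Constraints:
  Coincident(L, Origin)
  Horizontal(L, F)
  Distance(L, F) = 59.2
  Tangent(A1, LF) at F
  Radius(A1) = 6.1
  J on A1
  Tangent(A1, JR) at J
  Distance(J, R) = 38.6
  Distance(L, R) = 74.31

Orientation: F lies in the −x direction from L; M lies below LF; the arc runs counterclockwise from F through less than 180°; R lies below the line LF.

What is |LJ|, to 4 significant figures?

65.60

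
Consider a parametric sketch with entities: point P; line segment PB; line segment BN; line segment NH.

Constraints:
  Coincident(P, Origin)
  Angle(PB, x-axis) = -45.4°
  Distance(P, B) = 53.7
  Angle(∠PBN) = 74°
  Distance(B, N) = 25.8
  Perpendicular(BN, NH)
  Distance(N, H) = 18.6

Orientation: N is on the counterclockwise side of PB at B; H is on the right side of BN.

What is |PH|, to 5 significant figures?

71.076

P is at the origin; PB runs at -45.4° with length 53.7, so B = 53.7·(cos -45.4°, sin -45.4°) = (37.706, -38.236). ∠PBN = 74.0°, so BN runs at -45.4° + (180° − 74.0°) = 60.600° from the x-axis; with |BN| = 25.8, N = B + 25.8·(cos 60.600°, sin 60.600°) = (50.371, -15.758). BN is perpendicular to NH; with |NH| = 18.6 on the right of BN, H = N + 18.6·(0.87121, -0.49090) = (66.576, -24.889). Then |PH| = |H − P| = 71.076.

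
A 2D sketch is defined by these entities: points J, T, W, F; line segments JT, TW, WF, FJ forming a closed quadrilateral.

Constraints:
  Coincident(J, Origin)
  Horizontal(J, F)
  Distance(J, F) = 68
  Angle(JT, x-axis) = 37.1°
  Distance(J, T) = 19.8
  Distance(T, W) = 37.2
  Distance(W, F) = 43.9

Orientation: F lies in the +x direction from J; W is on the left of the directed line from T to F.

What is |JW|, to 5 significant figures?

56.963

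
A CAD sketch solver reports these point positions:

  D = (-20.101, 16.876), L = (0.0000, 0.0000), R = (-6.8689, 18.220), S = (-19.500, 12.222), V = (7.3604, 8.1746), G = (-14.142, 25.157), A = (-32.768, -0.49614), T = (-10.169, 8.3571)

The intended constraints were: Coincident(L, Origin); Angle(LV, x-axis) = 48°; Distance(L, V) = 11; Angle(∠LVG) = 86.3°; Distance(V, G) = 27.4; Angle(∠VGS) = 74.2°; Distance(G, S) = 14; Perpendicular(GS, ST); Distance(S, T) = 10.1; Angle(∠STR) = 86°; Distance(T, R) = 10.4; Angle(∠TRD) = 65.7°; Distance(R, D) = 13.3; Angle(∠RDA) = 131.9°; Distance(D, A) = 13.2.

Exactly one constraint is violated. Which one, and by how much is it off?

Distance(D, A) = 13.2 — off by 8.30.

L = (0.00, 0.00) ✓; LV at 48.00° ✓; |LV| = 11.00 ✓; ∠LVG = 86.30° ✓; |VG| = 27.40 ✓; ∠VGS = 74.20° ✓; |GS| = 14.00 ✓; ∠(GS, ST) = 90.00° ✓; |ST| = 10.10 ✓; ∠STR = 86.00° ✓; |TR| = 10.40 ✓; ∠TRD = 65.70° ✓; |RD| = 13.30 ✓; ∠RDA = 131.9° ✓; |DA| = 21.50 ✗.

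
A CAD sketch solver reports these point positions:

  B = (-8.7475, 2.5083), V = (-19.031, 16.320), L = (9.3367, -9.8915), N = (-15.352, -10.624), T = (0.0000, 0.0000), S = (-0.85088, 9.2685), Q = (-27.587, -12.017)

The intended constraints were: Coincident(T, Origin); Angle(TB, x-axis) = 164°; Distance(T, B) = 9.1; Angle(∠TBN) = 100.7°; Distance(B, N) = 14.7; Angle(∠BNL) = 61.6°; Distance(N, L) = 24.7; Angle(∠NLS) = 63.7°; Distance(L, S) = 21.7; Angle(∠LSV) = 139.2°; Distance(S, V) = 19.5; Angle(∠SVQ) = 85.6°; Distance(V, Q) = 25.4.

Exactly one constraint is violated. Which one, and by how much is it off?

Distance(V, Q) = 25.4 — off by 4.20.

T = (0.00, 0.00) ✓; TB at 164.0° ✓; |TB| = 9.100 ✓; ∠TBN = 100.7° ✓; |BN| = 14.70 ✓; ∠BNL = 61.60° ✓; |NL| = 24.70 ✓; ∠NLS = 63.70° ✓; |LS| = 21.70 ✓; ∠LSV = 139.2° ✓; |SV| = 19.50 ✓; ∠SVQ = 85.60° ✓; |VQ| = 29.60 ✗.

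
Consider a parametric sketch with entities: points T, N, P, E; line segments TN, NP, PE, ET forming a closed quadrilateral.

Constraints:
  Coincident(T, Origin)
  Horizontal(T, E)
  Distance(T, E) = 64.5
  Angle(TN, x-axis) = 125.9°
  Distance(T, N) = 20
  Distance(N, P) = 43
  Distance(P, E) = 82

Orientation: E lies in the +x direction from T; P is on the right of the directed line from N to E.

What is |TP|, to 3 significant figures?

29.8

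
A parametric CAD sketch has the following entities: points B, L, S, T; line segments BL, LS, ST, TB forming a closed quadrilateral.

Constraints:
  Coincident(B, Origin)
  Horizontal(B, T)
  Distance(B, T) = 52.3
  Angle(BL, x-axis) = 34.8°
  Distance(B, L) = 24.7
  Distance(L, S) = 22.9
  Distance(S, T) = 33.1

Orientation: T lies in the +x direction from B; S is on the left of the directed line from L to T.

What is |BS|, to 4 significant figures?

47.50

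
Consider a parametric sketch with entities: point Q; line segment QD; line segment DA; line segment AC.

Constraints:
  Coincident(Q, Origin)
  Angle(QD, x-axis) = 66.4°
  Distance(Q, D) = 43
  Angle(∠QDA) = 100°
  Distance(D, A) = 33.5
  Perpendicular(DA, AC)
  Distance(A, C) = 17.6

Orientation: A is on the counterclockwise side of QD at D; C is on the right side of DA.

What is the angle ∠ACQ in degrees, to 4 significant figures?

34.35°

Q is at the origin; QD runs at 66.4° with length 43.0, so D = 43.0·(cos 66.4°, sin 66.4°) = (17.22, 39.40). ∠QDA = 100.0°, so DA runs at 66.4° + (180° − 100.0°) = 146.4° from the x-axis; with |DA| = 33.5, A = D + 33.5·(cos 146.4°, sin 146.4°) = (-10.69, 57.94). The perpendicularity gives AC at right angles to DA; with |AC| = 17.6 on the right of DA, C = A + 17.6·(0.5534, 0.8329) = (-0.9482, 72.60). Then cos ∠ACQ = CA·CQ / (|CA||CQ|), giving 34.35°.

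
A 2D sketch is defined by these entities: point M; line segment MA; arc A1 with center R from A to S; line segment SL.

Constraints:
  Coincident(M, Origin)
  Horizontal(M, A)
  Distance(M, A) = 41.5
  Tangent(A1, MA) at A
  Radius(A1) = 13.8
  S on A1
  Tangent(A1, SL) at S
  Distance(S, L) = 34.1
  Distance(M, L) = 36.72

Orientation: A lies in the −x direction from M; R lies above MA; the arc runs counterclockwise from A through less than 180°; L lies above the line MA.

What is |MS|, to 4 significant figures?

30.57

M is at the origin; M and A share the same y with |MA| = 41.5 and A on the −x side, so A = (-41.50, 0.000). Tangency of A1 to MA means the radius RA is perpendicular to MA, so R = A + (0, 13.8) = (-41.50, 13.80). Since RS ⟂ SL (tangency), |RL| = √(13.8² + 34.1²) = 36.79 regardless of where S sits on A1. So L lies on both circle(M, 36.72) and circle(R, 36.79); the above-MA intersection is L = (-11.38, 34.91). S is the foot of the tangent from L: S = (-29.92, 6.296).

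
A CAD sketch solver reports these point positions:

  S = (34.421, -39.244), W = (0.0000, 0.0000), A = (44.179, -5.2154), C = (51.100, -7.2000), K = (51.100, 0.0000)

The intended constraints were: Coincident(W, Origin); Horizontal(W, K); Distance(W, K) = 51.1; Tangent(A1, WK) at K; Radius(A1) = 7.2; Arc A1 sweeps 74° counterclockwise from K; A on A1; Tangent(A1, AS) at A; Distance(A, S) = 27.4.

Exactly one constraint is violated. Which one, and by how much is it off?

Distance(A, S) = 27.4 — off by 8.00.

W = (0.00, 0.00) ✓; W.y = 0.00, K.y = 0.00 ✓; |WK| = 51.10 ✓; ∠(CK, KW) = 90.00° ✓; |CK| = 7.200 ✓; bearing(C→A) − bearing(C→K) = 74.00° ✓; |CA| = 7.200 ✓; ∠(CA, AS) = 90.00° ✓; |AS| = 35.40 ✗.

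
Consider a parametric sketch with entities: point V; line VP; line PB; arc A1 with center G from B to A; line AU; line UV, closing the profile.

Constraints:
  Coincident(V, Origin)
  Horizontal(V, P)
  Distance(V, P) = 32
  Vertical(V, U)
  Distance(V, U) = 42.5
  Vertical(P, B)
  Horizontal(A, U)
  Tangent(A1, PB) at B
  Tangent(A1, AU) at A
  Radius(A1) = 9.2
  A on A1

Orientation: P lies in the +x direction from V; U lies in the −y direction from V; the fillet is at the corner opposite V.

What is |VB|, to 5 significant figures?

46.183

V is at the origin; VP is horizontal with |VP| = 32.0 and P on the +x side, so P = (32.000, 0.0000). VU is vertical with |VU| = 42.5 and U on the −y side, so U = (0.0000, -42.500). The virtual corner opposite V is at (32.000, -42.500). Since A1 is tangent to PB there, GB ⟂ PB and tangency of A1 to AU means the radius GA is perpendicular to AU, with radius 9.2, so the center G sits 9.2 in from both sides at G = (22.800, -33.300). That places the tangent points at B = (32.000, -33.300) on PB and A = (22.800, -42.500) on AU. Then |VB| = |B − V| = 46.183.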